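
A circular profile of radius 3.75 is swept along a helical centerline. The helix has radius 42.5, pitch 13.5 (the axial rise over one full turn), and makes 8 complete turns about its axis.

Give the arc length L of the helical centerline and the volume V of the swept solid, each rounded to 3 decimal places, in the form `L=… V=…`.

2πR = 2π·42.5 = 267.035376
per-turn = √(267.035376² + 13.5²) = √(71307.8918 + 182.25) = √71490.1418 = 267.376405
L = 8 × 267.376405 = 2139.011238
V = π·3.75² × L = 44.178647 × 2139.011238 = 94498.621739

L=2139.011 V=94498.622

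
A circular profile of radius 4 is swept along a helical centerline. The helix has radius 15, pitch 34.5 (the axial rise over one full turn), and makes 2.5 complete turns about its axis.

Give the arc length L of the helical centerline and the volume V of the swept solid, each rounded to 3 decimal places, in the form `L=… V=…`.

L=250.910 V=12612.088

2πR = 2π·15 = 94.247780
per-turn = √(94.247780² + 34.5²) = √(8882.6440 + 1190.25) = √10072.8940 = 100.363808
L = 2.5 × 100.363808 = 250.909520
V = π·4² × L = 50.265482 × 250.909520 = 12612.088079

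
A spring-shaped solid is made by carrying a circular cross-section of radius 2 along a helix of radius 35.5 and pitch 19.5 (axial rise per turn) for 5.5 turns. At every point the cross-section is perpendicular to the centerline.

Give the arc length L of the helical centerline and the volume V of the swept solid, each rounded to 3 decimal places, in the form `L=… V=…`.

L=1231.471 V=15475.122

2πR = 2π·35.5 = 223.053078
per-turn = √(223.053078² + 19.5²) = √(49752.6758 + 380.25) = √50132.9258 = 223.903832
L = 5.5 × 223.903832 = 1231.471074
V = π·2² × L = 12.566371 × 1231.471074 = 15475.121911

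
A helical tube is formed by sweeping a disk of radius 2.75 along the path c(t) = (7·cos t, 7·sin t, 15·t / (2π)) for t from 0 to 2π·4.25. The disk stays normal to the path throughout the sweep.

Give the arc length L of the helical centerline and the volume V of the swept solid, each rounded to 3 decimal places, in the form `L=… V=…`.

2πR = 2π·7 = 43.982297
per-turn = √(43.982297² + 15²) = √(1934.4425 + 225) = √2159.4425 = 46.469802
L = 4.25 × 46.469802 = 197.496657
V = π·2.75² × L = 23.758294 × 197.496657 = 4692.183726

L=197.497 V=4692.184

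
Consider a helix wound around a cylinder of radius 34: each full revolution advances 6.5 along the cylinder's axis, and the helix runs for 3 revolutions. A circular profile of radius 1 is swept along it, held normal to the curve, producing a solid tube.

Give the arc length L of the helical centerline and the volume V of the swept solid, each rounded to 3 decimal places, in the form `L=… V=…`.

2πR = 2π·34 = 213.628300
per-turn = √(213.628300² + 6.5²) = √(45637.0508 + 42.25) = √45679.3008 = 213.727164
L = 3 × 213.727164 = 641.181493
V = π·1² × L = 3.141593 × 641.181493 = 2014.331068

L=641.181 V=2014.331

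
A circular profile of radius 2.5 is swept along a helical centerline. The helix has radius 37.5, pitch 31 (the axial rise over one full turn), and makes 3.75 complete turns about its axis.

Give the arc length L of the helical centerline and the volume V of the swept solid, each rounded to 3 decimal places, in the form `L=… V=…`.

2πR = 2π·37.5 = 235.619449
per-turn = √(235.619449² + 31²) = √(55516.5248 + 961) = √56477.5248 = 237.650005
L = 3.75 × 237.650005 = 891.187518
V = π·2.5² × L = 19.634954 × 891.187518 = 17498.425993

L=891.188 V=17498.426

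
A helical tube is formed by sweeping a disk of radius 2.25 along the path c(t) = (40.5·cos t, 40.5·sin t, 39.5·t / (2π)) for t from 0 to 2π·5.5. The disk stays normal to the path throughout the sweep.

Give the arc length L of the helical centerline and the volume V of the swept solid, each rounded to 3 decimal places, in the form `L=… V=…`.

2πR = 2π·40.5 = 254.469005
per-turn = √(254.469005² + 39.5²) = √(64754.4745 + 1560.25) = √66314.7245 = 257.516455
L = 5.5 × 257.516455 = 1416.340501
V = π·2.25² × L = 15.904313 × 1416.340501 = 22525.922375

L=1416.341 V=22525.922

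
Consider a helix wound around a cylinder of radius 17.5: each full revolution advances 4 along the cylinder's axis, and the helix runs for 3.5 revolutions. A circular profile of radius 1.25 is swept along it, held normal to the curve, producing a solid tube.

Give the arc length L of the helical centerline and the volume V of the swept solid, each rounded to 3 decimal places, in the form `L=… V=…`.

L=385.100 V=1890.354

2πR = 2π·17.5 = 109.955743
per-turn = √(109.955743² + 4²) = √(12090.2654 + 16) = √12106.2654 = 110.028475
L = 3.5 × 110.028475 = 385.099664
V = π·1.25² × L = 4.908739 × 385.099664 = 1890.353554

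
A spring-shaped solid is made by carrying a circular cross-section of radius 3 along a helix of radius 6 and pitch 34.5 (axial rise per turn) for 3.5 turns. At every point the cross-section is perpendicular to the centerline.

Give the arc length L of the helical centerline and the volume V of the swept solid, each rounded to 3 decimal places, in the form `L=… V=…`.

L=178.859 V=5057.119

2πR = 2π·6 = 37.699112
per-turn = √(37.699112² + 34.5²) = √(1421.2230 + 1190.25) = √2611.4730 = 51.102574
L = 3.5 × 51.102574 = 178.859008
V = π·3² × L = 28.274334 × 178.859008 = 5057.119304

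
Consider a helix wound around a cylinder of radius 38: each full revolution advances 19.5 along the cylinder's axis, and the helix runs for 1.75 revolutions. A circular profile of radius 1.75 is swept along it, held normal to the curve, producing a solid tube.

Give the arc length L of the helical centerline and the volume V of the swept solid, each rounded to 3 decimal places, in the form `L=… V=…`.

2πR = 2π·38 = 238.761042
per-turn = √(238.761042² + 19.5²) = √(57006.8350 + 380.25) = √57387.0850 = 239.556016
L = 1.75 × 239.556016 = 419.223029
V = π·1.75² × L = 9.621128 × 419.223029 = 4033.398212

L=419.223 V=4033.398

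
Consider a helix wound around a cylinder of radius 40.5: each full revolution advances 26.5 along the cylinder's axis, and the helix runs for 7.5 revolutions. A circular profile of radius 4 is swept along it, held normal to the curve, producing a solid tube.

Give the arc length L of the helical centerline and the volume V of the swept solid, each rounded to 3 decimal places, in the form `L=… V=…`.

2πR = 2π·40.5 = 254.469005
per-turn = √(254.469005² + 26.5²) = √(64754.4745 + 702.25) = √65456.7245 = 255.845118
L = 7.5 × 255.845118 = 1918.838386
V = π·4² × L = 50.265482 × 1918.838386 = 96451.337232

L=1918.838 V=96451.337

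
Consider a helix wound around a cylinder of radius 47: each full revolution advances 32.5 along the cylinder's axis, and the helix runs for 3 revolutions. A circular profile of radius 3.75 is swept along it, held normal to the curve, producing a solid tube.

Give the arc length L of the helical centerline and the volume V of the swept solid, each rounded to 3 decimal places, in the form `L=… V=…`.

2πR = 2π·47 = 295.309709
per-turn = √(295.309709² + 32.5²) = √(87207.8245 + 1056.25) = √88264.0745 = 297.092704
L = 3 × 297.092704 = 891.278111
V = π·3.75² × L = 44.178647 × 891.278111 = 39375.460751

L=891.278 V=39375.461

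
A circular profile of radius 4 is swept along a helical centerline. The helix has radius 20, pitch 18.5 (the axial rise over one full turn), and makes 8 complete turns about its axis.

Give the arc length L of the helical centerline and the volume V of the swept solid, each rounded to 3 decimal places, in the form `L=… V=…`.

2πR = 2π·20 = 125.663706
per-turn = √(125.663706² + 18.5²) = √(15791.3670 + 342.25) = √16133.6170 = 127.018176
L = 8 × 127.018176 = 1016.145408
V = π·4² × L = 50.265482 × 1016.145408 = 51077.039192

L=1016.145 V=51077.039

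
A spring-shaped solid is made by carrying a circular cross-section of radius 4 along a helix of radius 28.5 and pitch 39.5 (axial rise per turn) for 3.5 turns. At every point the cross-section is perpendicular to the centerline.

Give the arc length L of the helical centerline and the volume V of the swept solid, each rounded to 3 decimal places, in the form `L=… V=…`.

2πR = 2π·28.5 = 179.070781
per-turn = √(179.070781² + 39.5²) = √(32066.3447 + 1560.25) = √33626.5947 = 183.375556
L = 3.5 × 183.375556 = 641.814448
V = π·4² × L = 50.265482 × 641.814448 = 32261.112853

L=641.814 V=32261.113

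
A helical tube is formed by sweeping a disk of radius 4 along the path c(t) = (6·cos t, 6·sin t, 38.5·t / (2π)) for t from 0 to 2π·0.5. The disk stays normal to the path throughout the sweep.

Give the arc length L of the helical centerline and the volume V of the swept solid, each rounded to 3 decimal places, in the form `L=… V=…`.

L=26.942 V=1354.250

2πR = 2π·6 = 37.699112
per-turn = √(37.699112² + 38.5²) = √(1421.2230 + 1482.25) = √2903.4730 = 53.883885
L = 0.5 × 53.883885 = 26.941942
V = π·4² × L = 50.265482 × 26.941942 = 1354.249731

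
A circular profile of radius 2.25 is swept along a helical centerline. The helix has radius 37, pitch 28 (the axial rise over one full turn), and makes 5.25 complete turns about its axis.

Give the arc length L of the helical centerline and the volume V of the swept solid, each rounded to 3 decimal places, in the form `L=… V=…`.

2πR = 2π·37 = 232.477856
per-turn = √(232.477856² + 28²) = √(54045.9537 + 784) = √54829.9537 = 234.157967
L = 5.25 × 234.157967 = 1229.329329
V = π·2.25² × L = 15.904313 × 1229.329329 = 19551.638192

L=1229.329 V=19551.638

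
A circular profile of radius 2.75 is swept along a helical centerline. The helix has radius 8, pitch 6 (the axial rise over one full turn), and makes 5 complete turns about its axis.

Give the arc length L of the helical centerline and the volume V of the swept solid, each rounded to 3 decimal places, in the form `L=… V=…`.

L=253.112 V=6013.499

2πR = 2π·8 = 50.265482
per-turn = √(50.265482² + 6²) = √(2526.6187 + 36) = √2562.6187 = 50.622315
L = 5 × 50.622315 = 253.111573
V = π·2.75² × L = 23.758294 × 253.111573 = 6013.499268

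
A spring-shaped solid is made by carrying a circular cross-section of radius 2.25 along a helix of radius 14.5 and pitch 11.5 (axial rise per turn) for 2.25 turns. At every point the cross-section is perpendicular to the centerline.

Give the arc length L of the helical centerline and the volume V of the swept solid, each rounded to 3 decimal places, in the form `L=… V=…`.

2πR = 2π·14.5 = 91.106187
per-turn = √(91.106187² + 11.5²) = √(8300.3373 + 132.25) = √8432.5873 = 91.829120
L = 2.25 × 91.829120 = 206.615520
V = π·2.25² × L = 15.904313 × 206.615520 = 3286.077865

L=206.616 V=3286.078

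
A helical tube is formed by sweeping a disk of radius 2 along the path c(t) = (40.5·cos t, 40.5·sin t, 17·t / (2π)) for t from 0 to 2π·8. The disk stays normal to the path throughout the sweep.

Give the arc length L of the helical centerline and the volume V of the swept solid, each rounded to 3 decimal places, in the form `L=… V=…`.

L=2040.290 V=25639.037

2πR = 2π·40.5 = 254.469005
per-turn = √(254.469005² + 17²) = √(64754.4745 + 289) = √65043.4745 = 255.036222
L = 8 × 255.036222 = 2040.289775
V = π·2² × L = 12.566371 × 2040.289775 = 25639.037475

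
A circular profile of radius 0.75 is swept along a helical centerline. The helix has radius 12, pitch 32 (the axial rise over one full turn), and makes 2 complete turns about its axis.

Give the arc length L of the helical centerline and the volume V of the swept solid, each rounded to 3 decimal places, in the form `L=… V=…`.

L=163.816 V=289.486

2πR = 2π·12 = 75.398224
per-turn = √(75.398224² + 32²) = √(5684.8921 + 1024) = √6708.8921 = 81.907827
L = 2 × 81.907827 = 163.815654
V = π·0.75² × L = 1.767146 × 163.815654 = 289.486156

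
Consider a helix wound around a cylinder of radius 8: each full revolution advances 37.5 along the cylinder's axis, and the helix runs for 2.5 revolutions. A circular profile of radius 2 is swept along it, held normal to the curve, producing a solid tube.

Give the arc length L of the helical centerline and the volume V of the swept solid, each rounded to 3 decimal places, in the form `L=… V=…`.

L=156.781 V=1970.174

2πR = 2π·8 = 50.265482
per-turn = √(50.265482² + 37.5²) = √(2526.6187 + 1406.25) = √3932.8687 = 62.712588
L = 2.5 × 62.712588 = 156.781471
V = π·2² × L = 12.566371 × 156.781471 = 1970.174066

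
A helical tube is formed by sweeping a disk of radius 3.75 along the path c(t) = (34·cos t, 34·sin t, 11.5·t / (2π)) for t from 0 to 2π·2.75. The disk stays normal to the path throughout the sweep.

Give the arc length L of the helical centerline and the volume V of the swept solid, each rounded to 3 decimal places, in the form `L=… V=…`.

2πR = 2π·34 = 213.628300
per-turn = √(213.628300² + 11.5²) = √(45637.0508 + 132.25) = √45769.3008 = 213.937609
L = 2.75 × 213.937609 = 588.328426
V = π·3.75² × L = 44.178647 × 588.328426 = 25991.553674

L=588.328 V=25991.554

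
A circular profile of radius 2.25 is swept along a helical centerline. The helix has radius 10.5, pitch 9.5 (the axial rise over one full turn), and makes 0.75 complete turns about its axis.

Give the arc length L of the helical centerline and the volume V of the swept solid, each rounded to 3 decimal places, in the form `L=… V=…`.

2πR = 2π·10.5 = 65.973446
per-turn = √(65.973446² + 9.5²) = √(4352.4955 + 90.25) = √4442.7455 = 66.653924
L = 0.75 × 66.653924 = 49.990443
V = π·2.25² × L = 15.904313 × 49.990443 = 795.063639

L=49.990 V=795.064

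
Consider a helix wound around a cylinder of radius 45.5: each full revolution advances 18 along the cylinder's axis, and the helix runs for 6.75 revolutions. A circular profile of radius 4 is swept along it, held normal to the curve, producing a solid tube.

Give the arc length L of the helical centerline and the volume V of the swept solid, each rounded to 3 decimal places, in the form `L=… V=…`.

L=1933.544 V=97190.546

2πR = 2π·45.5 = 285.884931
per-turn = √(285.884931² + 18²) = √(81730.1940 + 324) = √82054.1940 = 286.451033
L = 6.75 × 286.451033 = 1933.544470
V = π·4² × L = 50.265482 × 1933.544470 = 97190.545621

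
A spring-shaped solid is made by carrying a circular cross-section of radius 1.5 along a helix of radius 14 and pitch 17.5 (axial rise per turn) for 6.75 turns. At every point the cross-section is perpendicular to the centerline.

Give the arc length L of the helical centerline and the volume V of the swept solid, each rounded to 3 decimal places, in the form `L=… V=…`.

2πR = 2π·14 = 87.964594
per-turn = √(87.964594² + 17.5²) = √(7737.7699 + 306.25) = √8044.0199 = 89.688460
L = 6.75 × 89.688460 = 605.397105
V = π·1.5² × L = 7.068583 × 605.397105 = 4279.299968

L=605.397 V=4279.300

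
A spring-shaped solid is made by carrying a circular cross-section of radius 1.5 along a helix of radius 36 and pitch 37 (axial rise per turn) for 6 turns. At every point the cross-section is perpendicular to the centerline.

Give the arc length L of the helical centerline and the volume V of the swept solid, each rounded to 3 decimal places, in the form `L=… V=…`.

L=1375.205 V=9720.752

2πR = 2π·36 = 226.194671
per-turn = √(226.194671² + 37²) = √(51164.0292 + 1369) = √52533.0292 = 229.200849
L = 6 × 229.200849 = 1375.205094
V = π·1.5² × L = 7.068583 × 1375.205094 = 9720.751999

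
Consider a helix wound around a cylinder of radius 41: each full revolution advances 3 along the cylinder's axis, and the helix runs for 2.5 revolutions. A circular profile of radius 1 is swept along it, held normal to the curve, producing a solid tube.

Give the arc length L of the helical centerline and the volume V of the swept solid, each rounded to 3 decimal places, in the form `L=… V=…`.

2πR = 2π·41 = 257.610598
per-turn = √(257.610598² + 3²) = √(66363.2200 + 9) = √66372.2200 = 257.628065
L = 2.5 × 257.628065 = 644.070163
V = π·1² × L = 3.141593 × 644.070163 = 2023.406093

L=644.070 V=2023.406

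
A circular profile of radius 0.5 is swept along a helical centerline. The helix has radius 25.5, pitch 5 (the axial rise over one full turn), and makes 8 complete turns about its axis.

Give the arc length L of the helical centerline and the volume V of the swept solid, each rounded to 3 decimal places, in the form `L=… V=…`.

L=1282.394 V=1007.190

2πR = 2π·25.5 = 160.221225
per-turn = √(160.221225² + 5²) = √(25670.8410 + 25) = √25695.8410 = 160.299223
L = 8 × 160.299223 = 1282.393788
V = π·0.5² × L = 0.785398 × 1282.393788 = 1007.189726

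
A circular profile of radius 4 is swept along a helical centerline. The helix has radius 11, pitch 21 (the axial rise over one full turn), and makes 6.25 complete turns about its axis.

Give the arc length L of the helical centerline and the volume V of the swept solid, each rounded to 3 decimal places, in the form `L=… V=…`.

2πR = 2π·11 = 69.115038
per-turn = √(69.115038² + 21²) = √(4776.8885 + 441) = √5217.8885 = 72.234954
L = 6.25 × 72.234954 = 451.468460
V = π·4² × L = 50.265482 × 451.468460 = 22693.279975

L=451.468 V=22693.280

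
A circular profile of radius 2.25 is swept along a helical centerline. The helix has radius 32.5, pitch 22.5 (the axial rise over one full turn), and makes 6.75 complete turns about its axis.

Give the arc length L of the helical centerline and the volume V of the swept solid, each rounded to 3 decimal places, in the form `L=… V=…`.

L=1386.716 V=22054.759

2πR = 2π·32.5 = 204.203522
per-turn = √(204.203522² + 22.5²) = √(41699.0786 + 506.25) = √42205.3286 = 205.439355
L = 6.75 × 205.439355 = 1386.715646
V = π·2.25² × L = 15.904313 × 1386.715646 = 22054.759418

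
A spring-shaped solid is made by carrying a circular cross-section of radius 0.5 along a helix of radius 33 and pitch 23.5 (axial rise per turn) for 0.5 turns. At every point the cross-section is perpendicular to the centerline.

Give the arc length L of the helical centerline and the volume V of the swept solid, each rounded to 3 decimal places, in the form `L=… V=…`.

L=104.336 V=81.946

2πR = 2π·33 = 207.345115
per-turn = √(207.345115² + 23.5²) = √(42991.9968 + 552.25) = √43544.2468 = 208.672583
L = 0.5 × 208.672583 = 104.336291
V = π·0.5² × L = 0.785398 × 104.336291 = 81.945532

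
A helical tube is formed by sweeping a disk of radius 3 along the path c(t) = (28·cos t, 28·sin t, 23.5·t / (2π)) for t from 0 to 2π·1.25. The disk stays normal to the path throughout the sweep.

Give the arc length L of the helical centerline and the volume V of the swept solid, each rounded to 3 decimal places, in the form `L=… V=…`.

2πR = 2π·28 = 175.929189
per-turn = √(175.929189² + 23.5²) = √(30951.0794 + 552.25) = √31503.3294 = 177.491773
L = 1.25 × 177.491773 = 221.864716
V = π·3² × L = 28.274334 × 221.864716 = 6273.077056

L=221.865 V=6273.077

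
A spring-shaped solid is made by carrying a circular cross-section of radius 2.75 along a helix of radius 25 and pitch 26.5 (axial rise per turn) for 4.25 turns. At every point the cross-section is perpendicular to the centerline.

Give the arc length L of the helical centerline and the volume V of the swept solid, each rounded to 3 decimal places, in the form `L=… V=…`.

2πR = 2π·25 = 157.079633
per-turn = √(157.079633² + 26.5²) = √(24674.0110 + 702.25) = √25376.2610 = 159.299281
L = 4.25 × 159.299281 = 677.021945
V = π·2.75² × L = 23.758294 × 677.021945 = 16084.886720

L=677.022 V=16084.887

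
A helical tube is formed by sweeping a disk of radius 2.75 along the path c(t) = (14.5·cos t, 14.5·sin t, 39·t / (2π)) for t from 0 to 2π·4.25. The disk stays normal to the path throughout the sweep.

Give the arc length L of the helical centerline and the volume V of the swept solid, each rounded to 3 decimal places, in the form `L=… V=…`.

2πR = 2π·14.5 = 91.106187
per-turn = √(91.106187² + 39²) = √(8300.3373 + 1521) = √9821.3373 = 99.102660
L = 4.25 × 99.102660 = 421.186307
V = π·2.75² × L = 23.758294 × 421.186307 = 10006.668291

L=421.186 V=10006.668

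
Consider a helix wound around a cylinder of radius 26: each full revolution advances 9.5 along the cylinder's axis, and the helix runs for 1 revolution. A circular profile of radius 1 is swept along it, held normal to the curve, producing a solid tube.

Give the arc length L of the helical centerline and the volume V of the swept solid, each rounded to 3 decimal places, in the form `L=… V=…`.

L=163.639 V=514.086

2πR = 2π·26 = 163.362818
per-turn = √(163.362818² + 9.5²) = √(26687.4103 + 90.25) = √26777.6603 = 163.638810
L = 1 × 163.638810 = 163.638810
V = π·1² × L = 3.141593 × 163.638810 = 514.086485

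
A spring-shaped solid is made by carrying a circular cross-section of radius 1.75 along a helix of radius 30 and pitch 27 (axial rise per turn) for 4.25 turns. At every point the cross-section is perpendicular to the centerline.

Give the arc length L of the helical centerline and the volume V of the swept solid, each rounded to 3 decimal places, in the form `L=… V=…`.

2πR = 2π·30 = 188.495559
per-turn = √(188.495559² + 27²) = √(35530.5758 + 729) = √36259.5758 = 190.419473
L = 4.25 × 190.419473 = 809.282762
V = π·1.75² × L = 9.621128 × 809.282762 = 7786.212637

L=809.283 V=7786.213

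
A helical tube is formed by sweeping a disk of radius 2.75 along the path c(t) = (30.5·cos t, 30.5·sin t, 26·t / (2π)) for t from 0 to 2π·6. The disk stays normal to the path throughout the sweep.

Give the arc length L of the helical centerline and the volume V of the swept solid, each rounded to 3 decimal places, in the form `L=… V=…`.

2πR = 2π·30.5 = 191.637152
per-turn = √(191.637152² + 26²) = √(36724.7980 + 676) = √37400.7980 = 193.392859
L = 6 × 193.392859 = 1160.357155
V = π·2.75² × L = 23.758294 × 1160.357155 = 27568.106947

L=1160.357 V=27568.107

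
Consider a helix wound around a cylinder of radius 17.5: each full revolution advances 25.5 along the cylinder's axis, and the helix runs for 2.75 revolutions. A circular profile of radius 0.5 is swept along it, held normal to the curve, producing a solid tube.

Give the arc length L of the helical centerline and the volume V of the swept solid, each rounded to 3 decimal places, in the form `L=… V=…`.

2πR = 2π·17.5 = 109.955743
per-turn = √(109.955743² + 25.5²) = √(12090.2654 + 650.25) = √12740.5154 = 112.873892
L = 2.75 × 112.873892 = 310.403202
V = π·0.5² × L = 0.785398 × 310.403202 = 243.790105

L=310.403 V=243.790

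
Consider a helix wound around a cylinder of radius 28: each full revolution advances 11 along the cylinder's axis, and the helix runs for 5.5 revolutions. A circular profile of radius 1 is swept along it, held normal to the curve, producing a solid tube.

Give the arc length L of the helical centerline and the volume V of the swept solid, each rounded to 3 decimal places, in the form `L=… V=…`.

2πR = 2π·28 = 175.929189
per-turn = √(175.929189² + 11²) = √(30951.0794 + 121) = √31072.0794 = 176.272742
L = 5.5 × 176.272742 = 969.500078
V = π·1² × L = 3.141593 × 969.500078 = 3045.774324

L=969.500 V=3045.774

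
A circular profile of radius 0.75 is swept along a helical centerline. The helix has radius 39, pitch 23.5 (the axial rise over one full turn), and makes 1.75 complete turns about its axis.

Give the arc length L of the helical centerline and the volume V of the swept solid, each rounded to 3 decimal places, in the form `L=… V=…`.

L=430.795 V=761.277

2πR = 2π·39 = 245.044227
per-turn = √(245.044227² + 23.5²) = √(60046.6732 + 552.25) = √60598.9232 = 246.168485
L = 1.75 × 246.168485 = 430.794849
V = π·0.75² × L = 1.767146 × 430.794849 = 761.277338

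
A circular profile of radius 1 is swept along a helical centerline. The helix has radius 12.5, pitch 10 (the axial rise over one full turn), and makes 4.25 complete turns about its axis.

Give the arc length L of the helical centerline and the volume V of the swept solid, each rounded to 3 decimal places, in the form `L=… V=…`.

L=336.489 V=1057.111

2πR = 2π·12.5 = 78.539816
per-turn = √(78.539816² + 10²) = √(6168.5028 + 100) = √6268.5028 = 79.173877
L = 4.25 × 79.173877 = 336.488976
V = π·1² × L = 3.141593 × 336.488976 = 1057.111295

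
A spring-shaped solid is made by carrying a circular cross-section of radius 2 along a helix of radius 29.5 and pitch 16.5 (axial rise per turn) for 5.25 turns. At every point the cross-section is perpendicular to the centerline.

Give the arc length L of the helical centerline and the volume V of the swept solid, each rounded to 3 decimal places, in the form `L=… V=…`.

2πR = 2π·29.5 = 185.353967
per-turn = √(185.353967² + 16.5²) = √(34356.0929 + 272.25) = √34628.3429 = 186.086923
L = 5.25 × 186.086923 = 976.956346
V = π·2² × L = 12.566371 × 976.956346 = 12276.795516

L=976.956 V=12276.796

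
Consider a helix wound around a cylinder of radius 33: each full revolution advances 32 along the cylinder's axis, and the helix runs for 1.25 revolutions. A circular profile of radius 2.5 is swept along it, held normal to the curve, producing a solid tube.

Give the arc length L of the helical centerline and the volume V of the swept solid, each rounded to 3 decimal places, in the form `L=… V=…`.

L=262.250 V=5149.264

2πR = 2π·33 = 207.345115
per-turn = √(207.345115² + 32²) = √(42991.9968 + 1024) = √44015.9968 = 209.799897
L = 1.25 × 209.799897 = 262.249871
V = π·2.5² × L = 19.634954 × 262.249871 = 5149.264180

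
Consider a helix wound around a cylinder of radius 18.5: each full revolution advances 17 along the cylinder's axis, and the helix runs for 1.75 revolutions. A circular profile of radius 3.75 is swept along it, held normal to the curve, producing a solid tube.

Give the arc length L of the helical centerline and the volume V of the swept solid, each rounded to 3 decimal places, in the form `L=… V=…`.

L=205.582 V=9082.339

2πR = 2π·18.5 = 116.238928
per-turn = √(116.238928² + 17²) = √(13511.4884 + 289) = √13800.4884 = 117.475480
L = 1.75 × 117.475480 = 205.582090
V = π·3.75² × L = 44.178647 × 205.582090 = 9082.338528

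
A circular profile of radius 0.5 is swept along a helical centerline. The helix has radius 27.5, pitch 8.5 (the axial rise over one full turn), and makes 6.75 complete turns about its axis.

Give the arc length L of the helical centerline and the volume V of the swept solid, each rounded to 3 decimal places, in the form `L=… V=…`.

L=1167.727 V=917.130

2πR = 2π·27.5 = 172.787596
per-turn = √(172.787596² + 8.5²) = √(29855.5533 + 72.25) = √29927.8033 = 172.996541
L = 6.75 × 172.996541 = 1167.726654
V = π·0.5² × L = 0.785398 × 1167.726654 = 917.130369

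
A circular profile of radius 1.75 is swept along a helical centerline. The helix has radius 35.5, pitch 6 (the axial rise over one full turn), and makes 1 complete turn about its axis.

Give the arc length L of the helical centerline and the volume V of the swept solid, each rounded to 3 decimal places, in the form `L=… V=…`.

L=223.134 V=2146.798

2πR = 2π·35.5 = 223.053078
per-turn = √(223.053078² + 6²) = √(49752.6758 + 36) = √49788.6758 = 223.133762
L = 1 × 223.133762 = 223.133762
V = π·1.75² × L = 9.621128 × 223.133762 = 2146.798375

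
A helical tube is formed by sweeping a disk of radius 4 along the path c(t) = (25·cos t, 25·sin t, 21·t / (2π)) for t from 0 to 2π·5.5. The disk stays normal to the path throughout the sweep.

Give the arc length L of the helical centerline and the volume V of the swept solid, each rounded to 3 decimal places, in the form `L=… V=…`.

2πR = 2π·25 = 157.079633
per-turn = √(157.079633² + 21²) = √(24674.0110 + 441) = √25115.0110 = 158.477162
L = 5.5 × 158.477162 = 871.624393
V = π·4² × L = 50.265482 × 871.624393 = 43812.620646

L=871.624 V=43812.621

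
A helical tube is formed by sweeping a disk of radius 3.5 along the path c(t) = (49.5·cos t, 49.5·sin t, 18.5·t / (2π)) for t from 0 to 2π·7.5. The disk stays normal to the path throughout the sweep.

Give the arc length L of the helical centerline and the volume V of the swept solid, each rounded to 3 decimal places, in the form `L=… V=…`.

L=2336.755 V=89928.889

2πR = 2π·49.5 = 311.017673
per-turn = √(311.017673² + 18.5²) = √(96731.9927 + 342.25) = √97074.2427 = 311.567397
L = 7.5 × 311.567397 = 2336.755476
V = π·3.5² × L = 38.484510 × 2336.755476 = 89928.889492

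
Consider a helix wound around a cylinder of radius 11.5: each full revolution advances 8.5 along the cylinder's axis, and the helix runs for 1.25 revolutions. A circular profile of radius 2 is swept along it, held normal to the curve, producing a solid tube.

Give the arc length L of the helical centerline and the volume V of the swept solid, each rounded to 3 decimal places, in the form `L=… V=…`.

L=90.944 V=1142.831

2πR = 2π·11.5 = 72.256631
per-turn = √(72.256631² + 8.5²) = √(5221.0207 + 72.25) = √5293.2707 = 72.754867
L = 1.25 × 72.754867 = 90.943584
V = π·2² × L = 12.566371 × 90.943584 = 1142.830784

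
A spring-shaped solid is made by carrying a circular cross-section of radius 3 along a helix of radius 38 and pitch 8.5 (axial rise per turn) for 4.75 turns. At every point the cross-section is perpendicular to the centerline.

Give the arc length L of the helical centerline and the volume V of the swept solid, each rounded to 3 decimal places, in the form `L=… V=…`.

2πR = 2π·38 = 238.761042
per-turn = √(238.761042² + 8.5²) = √(57006.8350 + 72.25) = √57079.0850 = 238.912296
L = 4.75 × 238.912296 = 1134.833404
V = π·3² × L = 28.274334 × 1134.833404 = 32086.658577

L=1134.833 V=32086.659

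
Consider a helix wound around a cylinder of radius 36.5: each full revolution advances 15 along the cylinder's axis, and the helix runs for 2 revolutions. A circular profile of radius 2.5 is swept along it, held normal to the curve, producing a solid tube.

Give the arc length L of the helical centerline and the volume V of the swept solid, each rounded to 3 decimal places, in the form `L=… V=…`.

2πR = 2π·36.5 = 229.336264
per-turn = √(229.336264² + 15²) = √(52595.1219 + 225) = √52820.1219 = 229.826286
L = 2 × 229.826286 = 459.652573
V = π·2.5² × L = 19.634954 × 459.652573 = 9025.257156

L=459.653 V=9025.257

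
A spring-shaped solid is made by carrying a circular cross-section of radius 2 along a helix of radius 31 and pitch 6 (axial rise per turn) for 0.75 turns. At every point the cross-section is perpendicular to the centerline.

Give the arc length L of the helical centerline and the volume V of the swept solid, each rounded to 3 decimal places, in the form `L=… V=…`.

L=146.153 V=1836.617

2πR = 2π·31 = 194.778745
per-turn = √(194.778745² + 6²) = √(37938.7593 + 36) = √37974.7593 = 194.871135
L = 0.75 × 194.871135 = 146.153351
V = π·2² × L = 12.566371 × 146.153351 = 1836.617180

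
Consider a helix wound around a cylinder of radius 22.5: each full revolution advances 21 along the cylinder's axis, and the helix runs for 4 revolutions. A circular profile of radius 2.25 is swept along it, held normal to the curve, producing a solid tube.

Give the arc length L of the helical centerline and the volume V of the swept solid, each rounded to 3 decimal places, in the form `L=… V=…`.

L=571.692 V=9092.361

2πR = 2π·22.5 = 141.371669
per-turn = √(141.371669² + 21²) = √(19985.9489 + 441) = √20426.9489 = 142.922877
L = 4 × 142.922877 = 571.691510
V = π·2.25² × L = 15.904313 × 571.691510 = 9092.360605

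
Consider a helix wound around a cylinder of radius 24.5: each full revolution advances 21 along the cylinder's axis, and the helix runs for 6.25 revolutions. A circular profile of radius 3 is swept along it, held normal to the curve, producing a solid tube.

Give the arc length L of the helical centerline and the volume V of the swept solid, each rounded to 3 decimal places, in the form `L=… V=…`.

2πR = 2π·24.5 = 153.938040
per-turn = √(153.938040² + 21²) = √(23696.9202 + 441) = √24137.9202 = 155.363832
L = 6.25 × 155.363832 = 971.023947
V = π·3² × L = 28.274334 × 971.023947 = 27455.055298

L=971.024 V=27455.055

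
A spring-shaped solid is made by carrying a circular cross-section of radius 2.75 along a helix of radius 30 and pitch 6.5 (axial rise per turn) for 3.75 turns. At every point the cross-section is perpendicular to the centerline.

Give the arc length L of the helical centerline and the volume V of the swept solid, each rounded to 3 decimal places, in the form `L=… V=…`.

L=707.278 V=16803.731

2πR = 2π·30 = 188.495559
per-turn = √(188.495559² + 6.5²) = √(35530.5758 + 42.25) = √35572.8258 = 188.607598
L = 3.75 × 188.607598 = 707.278491
V = π·2.75² × L = 23.758294 × 707.278491 = 16803.730635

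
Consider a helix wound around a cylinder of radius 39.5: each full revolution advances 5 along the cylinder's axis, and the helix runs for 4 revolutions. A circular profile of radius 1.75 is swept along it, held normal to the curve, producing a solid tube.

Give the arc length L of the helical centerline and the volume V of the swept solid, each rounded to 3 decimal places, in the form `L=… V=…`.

2πR = 2π·39.5 = 248.185820
per-turn = √(248.185820² + 5²) = √(61596.2011 + 25) = √61621.2011 = 248.236180
L = 4 × 248.236180 = 992.944720
V = π·1.75² × L = 9.621128 × 992.944720 = 9553.247754

L=992.945 V=9553.248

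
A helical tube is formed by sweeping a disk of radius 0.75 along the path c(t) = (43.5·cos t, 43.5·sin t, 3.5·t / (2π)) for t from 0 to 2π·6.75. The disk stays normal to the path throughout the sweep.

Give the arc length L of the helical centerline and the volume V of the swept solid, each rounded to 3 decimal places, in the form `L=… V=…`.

L=1845.052 V=3260.475

2πR = 2π·43.5 = 273.318561
per-turn = √(273.318561² + 3.5²) = √(74703.0357 + 12.25) = √74715.2857 = 273.340970
L = 6.75 × 273.340970 = 1845.051545
V = π·0.75² × L = 1.767146 × 1845.051545 = 3260.475214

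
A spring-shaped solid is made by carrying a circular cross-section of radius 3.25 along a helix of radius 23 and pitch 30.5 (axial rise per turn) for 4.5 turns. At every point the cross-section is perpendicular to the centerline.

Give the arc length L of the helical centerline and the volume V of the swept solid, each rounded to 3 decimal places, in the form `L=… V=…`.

2πR = 2π·23 = 144.513262
per-turn = √(144.513262² + 30.5²) = √(20884.0829 + 930.25) = √21814.3329 = 147.696760
L = 4.5 × 147.696760 = 664.635420
V = π·3.25² × L = 33.183072 × 664.635420 = 22054.645263

L=664.635 V=22054.645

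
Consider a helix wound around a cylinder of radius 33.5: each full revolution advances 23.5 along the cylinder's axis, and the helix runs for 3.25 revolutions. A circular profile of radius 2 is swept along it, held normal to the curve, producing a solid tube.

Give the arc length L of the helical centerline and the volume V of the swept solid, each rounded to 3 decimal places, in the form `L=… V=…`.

2πR = 2π·33.5 = 210.486708
per-turn = √(210.486708² + 23.5²) = √(44304.6542 + 552.25) = √44856.9042 = 211.794486
L = 3.25 × 211.794486 = 688.332078
V = π·2² × L = 12.566371 × 688.332078 = 8649.836003

L=688.332 V=8649.836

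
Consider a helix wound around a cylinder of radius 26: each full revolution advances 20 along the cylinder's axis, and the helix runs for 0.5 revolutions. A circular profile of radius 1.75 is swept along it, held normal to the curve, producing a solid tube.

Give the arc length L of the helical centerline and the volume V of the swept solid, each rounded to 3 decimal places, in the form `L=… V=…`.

L=82.291 V=791.735

2πR = 2π·26 = 163.362818
per-turn = √(163.362818² + 20²) = √(26687.4103 + 400) = √27087.4103 = 164.582533
L = 0.5 × 164.582533 = 82.291267
V = π·1.75² × L = 9.621128 × 82.291267 = 791.734769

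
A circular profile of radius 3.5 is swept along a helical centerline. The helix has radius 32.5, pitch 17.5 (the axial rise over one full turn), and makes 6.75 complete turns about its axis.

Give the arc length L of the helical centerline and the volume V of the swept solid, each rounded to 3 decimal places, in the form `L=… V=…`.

L=1383.426 V=53240.476

2πR = 2π·32.5 = 204.203522
per-turn = √(204.203522² + 17.5²) = √(41699.0786 + 306.25) = √42005.3286 = 204.952015
L = 6.75 × 204.952015 = 1383.426104
V = π·3.5² × L = 38.484510 × 1383.426104 = 53240.475727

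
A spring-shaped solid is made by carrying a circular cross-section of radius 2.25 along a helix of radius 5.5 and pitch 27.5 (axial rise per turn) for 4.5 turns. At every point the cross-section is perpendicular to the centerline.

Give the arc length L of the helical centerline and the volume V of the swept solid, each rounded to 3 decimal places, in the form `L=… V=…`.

L=198.739 V=3160.802

2πR = 2π·5.5 = 34.557519
per-turn = √(34.557519² + 27.5²) = √(1194.2221 + 756.25) = √1950.4721 = 44.164150
L = 4.5 × 44.164150 = 198.738674
V = π·2.25² × L = 15.904313 × 198.738674 = 3160.802044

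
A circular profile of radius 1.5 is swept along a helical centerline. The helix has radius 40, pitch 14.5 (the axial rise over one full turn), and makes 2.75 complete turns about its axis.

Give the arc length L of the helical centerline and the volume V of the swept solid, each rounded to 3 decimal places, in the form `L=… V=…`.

L=692.300 V=4893.578

2πR = 2π·40 = 251.327412
per-turn = √(251.327412² + 14.5²) = √(63165.4682 + 210.25) = √63375.7182 = 251.745344
L = 2.75 × 251.745344 = 692.299696
V = π·1.5² × L = 7.068583 × 692.299696 = 4893.578186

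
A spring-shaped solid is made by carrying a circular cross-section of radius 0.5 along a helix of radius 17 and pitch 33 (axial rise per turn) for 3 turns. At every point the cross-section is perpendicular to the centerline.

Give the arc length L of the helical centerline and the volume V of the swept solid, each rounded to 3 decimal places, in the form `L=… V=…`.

2πR = 2π·17 = 106.814150
per-turn = √(106.814150² + 33²) = √(11409.2627 + 1089) = √12498.2627 = 111.795629
L = 3 × 111.795629 = 335.386887
V = π·0.5² × L = 0.785398 × 335.386887 = 263.412245

L=335.387 V=263.412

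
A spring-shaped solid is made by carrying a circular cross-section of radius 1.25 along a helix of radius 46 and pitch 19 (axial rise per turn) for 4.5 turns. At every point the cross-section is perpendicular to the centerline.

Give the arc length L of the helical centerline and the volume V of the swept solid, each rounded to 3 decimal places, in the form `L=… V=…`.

2πR = 2π·46 = 289.026524
per-turn = √(289.026524² + 19²) = √(83536.3317 + 361) = √83897.3317 = 289.650361
L = 4.5 × 289.650361 = 1303.426625
V = π·1.25² × L = 4.908739 × 1303.426625 = 6398.180482

L=1303.427 V=6398.180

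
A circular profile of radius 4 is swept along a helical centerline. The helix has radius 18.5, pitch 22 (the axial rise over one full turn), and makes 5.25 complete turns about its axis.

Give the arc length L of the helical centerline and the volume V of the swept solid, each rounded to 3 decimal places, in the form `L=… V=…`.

L=621.088 V=31219.302

2πR = 2π·18.5 = 116.238928
per-turn = √(116.238928² + 22²) = √(13511.4884 + 484) = √13995.4884 = 118.302529
L = 5.25 × 118.302529 = 621.088279
V = π·4² × L = 50.265482 × 621.088279 = 31219.301969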